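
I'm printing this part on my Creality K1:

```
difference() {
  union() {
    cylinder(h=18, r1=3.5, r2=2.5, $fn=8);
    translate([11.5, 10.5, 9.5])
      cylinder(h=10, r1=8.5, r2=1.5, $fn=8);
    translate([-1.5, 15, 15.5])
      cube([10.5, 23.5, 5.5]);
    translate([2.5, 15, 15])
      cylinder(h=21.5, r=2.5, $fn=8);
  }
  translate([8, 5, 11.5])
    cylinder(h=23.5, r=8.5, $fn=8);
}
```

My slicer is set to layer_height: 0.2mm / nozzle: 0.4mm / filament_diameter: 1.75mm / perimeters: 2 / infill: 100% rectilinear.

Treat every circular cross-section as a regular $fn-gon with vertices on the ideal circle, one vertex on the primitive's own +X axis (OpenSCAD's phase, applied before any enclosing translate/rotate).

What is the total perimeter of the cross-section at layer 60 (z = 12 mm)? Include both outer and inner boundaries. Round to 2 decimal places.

55.23 mm

At z = 12 mm: the cone: at t=0.667 of its height the radius interpolates to r₁+(r₂−r₁)t = 2.833, giving a regular 8-gon of that circumradius (perimeter = 2·8·2.833·sin(180°/8) = 17.35 mm); the cone at (11.5, 10.5) contributes a regular 8-gon of circumradius 6.750 (interpolated between r1=8.5 and r2=1.5 at t=0.250) (perimeter = 2·8·6.750·sin(180°/8) = 41.33 mm); the cube at (-1.5, 15) does not reach this height (z outside [15.5, 21]); the cylinder at (2.5, 15) is absent (z outside [15, 36.5]); Taking the union: the 2 present regions are separate (no shared area or edge), so areas and boundary lengths simply add and each stays a separate island — boundary = 58.68 mm; the cylinder at (8, 5): section is a regular 8-gon, circumradius r=8.5 (perimeter = 2·8·8.500·sin(180°/8) = 52.04 mm); Subtracting the remaining from the first: starting from that combined region, the r=8.5 cylinder at (8, 5) partially overlaps it — only the 75.94 mm² overlap (of its 204.35 mm²) is removed, clipping the outline — boundary = 55.23 mm. Overall, the cross-section has 2 separate islands. Total boundary length (outer) = 55.23 mm.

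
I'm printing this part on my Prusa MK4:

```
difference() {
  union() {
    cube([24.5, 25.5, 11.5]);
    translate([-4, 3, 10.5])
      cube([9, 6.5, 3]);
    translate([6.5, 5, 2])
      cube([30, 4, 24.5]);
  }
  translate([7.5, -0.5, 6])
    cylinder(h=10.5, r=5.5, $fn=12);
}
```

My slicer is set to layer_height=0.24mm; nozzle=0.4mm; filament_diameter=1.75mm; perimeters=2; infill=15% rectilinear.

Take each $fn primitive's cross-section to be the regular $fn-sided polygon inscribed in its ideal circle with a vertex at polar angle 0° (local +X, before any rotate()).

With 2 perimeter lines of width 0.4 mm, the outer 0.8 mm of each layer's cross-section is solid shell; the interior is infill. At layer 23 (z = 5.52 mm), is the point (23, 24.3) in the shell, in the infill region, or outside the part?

At z = 5.52 mm: the 24.5×25.5 cube contributes its full rectangle; the cube at (-4, 3) is absent (z outside [10.5, 13.5]); the 30×4 cube at (6.5, 5) contributes its full rectangle; Merging all regions: the regions partially overlap (shared area 72.00 mm²), so overlapping operands fuse into one piece — 1 connected region; the cylinder at (7.5, -0.5) is absent (z outside [6, 16.5]); Subtracting the remaining from the first: none of the subtracted shapes is present at this height, so the result so far is unchanged — 1 connected region. Overall, the cross-section is a single solid region. The nearest boundary edge runs (0.00, 25.50)→(24.50, 25.50); distance from the point to it = 1.20 mm. The point is inside the cross-section and 1.20 mm from the nearest boundary — more than the 0.8 mm shell width (2 × 0.4), so it's in the infill interior.

infill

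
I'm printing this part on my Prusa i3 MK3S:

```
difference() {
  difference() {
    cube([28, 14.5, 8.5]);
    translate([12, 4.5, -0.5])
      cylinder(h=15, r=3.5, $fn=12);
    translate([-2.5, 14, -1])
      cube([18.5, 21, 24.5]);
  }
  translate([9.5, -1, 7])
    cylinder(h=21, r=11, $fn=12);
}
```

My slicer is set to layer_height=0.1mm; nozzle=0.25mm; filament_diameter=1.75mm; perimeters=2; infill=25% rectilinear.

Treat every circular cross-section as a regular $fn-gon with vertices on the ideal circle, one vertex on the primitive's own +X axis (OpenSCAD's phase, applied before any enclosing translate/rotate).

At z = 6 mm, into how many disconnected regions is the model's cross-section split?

1

At z = 6 mm: the 28×14.5 cube contributes its full rectangle; the cylinder at (12, 4.5): section is a regular 12-gon, circumradius r=3.5; the 18.5×21 cube at (-2.5, 14) contributes its full rectangle; Taking the first minus the rest: starting from the 28×14.5 cube, the r=3.5 cylinder at (12, 4.5) lies wholly inside it (removes its full 36.75 mm² and its 21.74 mm outline becomes a hole wall); the 18.5×21 cube at (-2.5, 14) partially overlaps it — only the 8.00 mm² overlap (of its 388.50 mm²) is removed, clipping the outline — 1 connected region with 1 hole; the cylinder at (9.5, -1) is absent (z outside [7, 28]); After the difference (first − rest): none of the subtracted shapes is present at this height, so the result so far is unchanged — 1 connected region with 1 hole. The result has 1 disconnected region.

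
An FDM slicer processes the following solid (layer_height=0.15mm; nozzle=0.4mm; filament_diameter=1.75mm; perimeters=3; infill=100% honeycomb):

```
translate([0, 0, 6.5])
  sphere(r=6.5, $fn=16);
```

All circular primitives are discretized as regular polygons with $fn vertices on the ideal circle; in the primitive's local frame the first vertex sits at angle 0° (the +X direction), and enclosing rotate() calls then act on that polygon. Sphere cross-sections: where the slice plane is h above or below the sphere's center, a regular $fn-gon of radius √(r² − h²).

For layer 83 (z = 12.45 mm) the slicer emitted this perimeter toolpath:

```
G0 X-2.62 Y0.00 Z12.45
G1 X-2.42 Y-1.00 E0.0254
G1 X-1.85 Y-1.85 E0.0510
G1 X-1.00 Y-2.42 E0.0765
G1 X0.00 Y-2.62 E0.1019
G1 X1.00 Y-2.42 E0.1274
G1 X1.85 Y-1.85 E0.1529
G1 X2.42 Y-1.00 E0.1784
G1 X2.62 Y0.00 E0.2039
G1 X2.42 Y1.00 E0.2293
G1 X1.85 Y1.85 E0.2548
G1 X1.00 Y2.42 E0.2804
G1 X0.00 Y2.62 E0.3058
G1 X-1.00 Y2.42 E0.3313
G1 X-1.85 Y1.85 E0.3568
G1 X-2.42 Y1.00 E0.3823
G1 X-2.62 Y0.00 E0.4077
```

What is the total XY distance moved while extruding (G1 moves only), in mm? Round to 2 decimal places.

16.35 mm

Sum the Euclidean lengths of each G1 segment: total = 16.35 mm.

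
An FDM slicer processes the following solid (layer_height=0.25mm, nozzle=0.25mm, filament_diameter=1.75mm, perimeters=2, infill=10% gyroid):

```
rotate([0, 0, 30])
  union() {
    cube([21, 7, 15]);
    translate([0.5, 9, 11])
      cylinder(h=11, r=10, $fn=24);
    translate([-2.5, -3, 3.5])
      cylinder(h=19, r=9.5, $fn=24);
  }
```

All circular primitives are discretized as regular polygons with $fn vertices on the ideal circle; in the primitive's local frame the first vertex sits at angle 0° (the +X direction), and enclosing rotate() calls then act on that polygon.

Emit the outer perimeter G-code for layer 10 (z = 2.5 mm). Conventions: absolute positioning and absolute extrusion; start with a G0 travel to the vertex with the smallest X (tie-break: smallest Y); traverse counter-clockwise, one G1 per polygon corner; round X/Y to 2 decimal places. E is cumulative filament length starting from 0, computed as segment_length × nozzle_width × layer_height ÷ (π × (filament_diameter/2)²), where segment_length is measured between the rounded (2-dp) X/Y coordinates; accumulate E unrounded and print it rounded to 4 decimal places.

At z = 2.5 mm: the cube is present — its section is the full 21×7 rectangle; the cylinder at (0.5, 9) is not intersected at this z (z outside [11, 22]); the cylinder at (-2.5, -3) does not reach this height (z outside [3.5, 22.5]); Taking the union: only the 21×7 cube is present, so the union is just that shape — 1 connected region; (whole slice rotated 30° about Z — lengths, areas and connectivity unchanged). The outline is a single polygon with 4 vertices. Extrusion per mm of travel: 0.25 × 0.25 / (π × 0.875²) = 0.025984. Accumulating E over each segment gives final E = 1.4552.

G0 X-3.50 Y6.06 Z2.50
G1 X0.00 Y0.00 E0.1818
G1 X18.19 Y10.50 E0.7276
G1 X14.69 Y16.56 E0.9094
G1 X-3.50 Y6.06 E1.4552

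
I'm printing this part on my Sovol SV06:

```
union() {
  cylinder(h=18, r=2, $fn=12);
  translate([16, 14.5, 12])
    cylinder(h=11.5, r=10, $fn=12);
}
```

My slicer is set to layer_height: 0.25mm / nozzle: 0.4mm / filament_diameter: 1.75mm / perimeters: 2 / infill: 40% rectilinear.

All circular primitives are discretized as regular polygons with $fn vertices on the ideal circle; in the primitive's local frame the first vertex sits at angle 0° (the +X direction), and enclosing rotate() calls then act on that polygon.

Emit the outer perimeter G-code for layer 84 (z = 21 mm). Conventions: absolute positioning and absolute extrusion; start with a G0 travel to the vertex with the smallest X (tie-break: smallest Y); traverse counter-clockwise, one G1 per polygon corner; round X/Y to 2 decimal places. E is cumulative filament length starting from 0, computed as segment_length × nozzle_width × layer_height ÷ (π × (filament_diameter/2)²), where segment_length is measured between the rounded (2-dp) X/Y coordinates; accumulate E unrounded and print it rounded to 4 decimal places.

At z = 21 mm: the cylinder does not reach this height (z outside [0, 18]); the r=10 cylinder at (16, 14.5) contributes a regular 12-gon of circumradius 10; Taking the union: only the r=10 cylinder at (16, 14.5) is present, so the union is just that shape — 1 connected region. The outline is a single polygon with 12 vertices. Extrusion per mm of travel: 0.4 × 0.25 / (π × 0.875²) = 0.041575. Accumulating E over each segment gives final E = 2.5825.

G0 X6.00 Y14.50 Z21.00
G1 X7.34 Y9.50 E0.2152
G1 X11.00 Y5.84 E0.4304
G1 X16.00 Y4.50 E0.6456
G1 X21.00 Y5.84 E0.8608
G1 X24.66 Y9.50 E1.0760
G1 X26.00 Y14.50 E1.2912
G1 X24.66 Y19.50 E1.5064
G1 X21.00 Y23.16 E1.7216
G1 X16.00 Y24.50 E1.9369
G1 X11.00 Y23.16 E2.1521
G1 X7.34 Y19.50 E2.3673
G1 X6.00 Y14.50 E2.5825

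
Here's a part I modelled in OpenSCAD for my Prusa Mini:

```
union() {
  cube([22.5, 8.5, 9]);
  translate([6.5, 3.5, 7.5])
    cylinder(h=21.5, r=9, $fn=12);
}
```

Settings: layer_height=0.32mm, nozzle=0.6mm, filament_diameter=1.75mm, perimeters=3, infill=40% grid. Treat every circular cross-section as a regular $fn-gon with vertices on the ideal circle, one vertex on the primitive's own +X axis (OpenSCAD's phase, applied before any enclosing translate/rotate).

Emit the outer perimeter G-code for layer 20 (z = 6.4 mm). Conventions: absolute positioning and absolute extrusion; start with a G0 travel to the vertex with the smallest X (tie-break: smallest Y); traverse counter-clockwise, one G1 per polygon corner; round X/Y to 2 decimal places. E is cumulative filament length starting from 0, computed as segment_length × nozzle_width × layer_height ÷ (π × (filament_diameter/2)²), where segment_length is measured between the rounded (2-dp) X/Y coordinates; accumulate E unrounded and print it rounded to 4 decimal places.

At z = 6.4 mm: the cube is present — its section is the full 22.5×8.5 rectangle; the cylinder at (6.5, 3.5) does not reach this height (z outside [7.5, 29]); Merging all regions: only the 22.5×8.5 cube is present, so the union is just that shape — 1 connected region. The outline is a single polygon with 4 vertices. Extrusion per mm of travel: 0.6 × 0.32 / (π × 0.875²) = 0.079824. Accumulating E over each segment gives final E = 4.9491.

G0 X0.00 Y0.00 Z6.40
G1 X22.50 Y0.00 E1.7960
G1 X22.50 Y8.50 E2.4746
G1 X0.00 Y8.50 E4.2706
G1 X0.00 Y0.00 E4.9491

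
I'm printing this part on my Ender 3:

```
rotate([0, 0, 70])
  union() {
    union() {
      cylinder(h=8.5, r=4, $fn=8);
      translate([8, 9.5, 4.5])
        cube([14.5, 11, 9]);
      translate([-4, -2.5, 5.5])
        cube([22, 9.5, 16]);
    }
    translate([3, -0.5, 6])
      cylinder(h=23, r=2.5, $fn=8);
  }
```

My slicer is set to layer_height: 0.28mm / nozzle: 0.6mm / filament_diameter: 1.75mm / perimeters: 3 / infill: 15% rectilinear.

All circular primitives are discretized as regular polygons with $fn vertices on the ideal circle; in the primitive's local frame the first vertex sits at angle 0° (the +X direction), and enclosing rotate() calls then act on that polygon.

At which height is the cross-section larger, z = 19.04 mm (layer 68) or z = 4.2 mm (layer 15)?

layer 68 (z = 19.04 mm)

Layer 68 (z = 19.04): the cylinder is not intersected at this z (z outside [0, 8.5]); the cube at (8, 9.5) is not intersected at this z (z outside [4.5, 13.5]); the cube at (-4, -2.5) is present — its section is the full 22×9.5 rectangle (area 209.00 mm²); Merging all regions: only the 22×9.5 cube at (-4, -2.5) is present, so the union is just that shape — area = 209.00 mm²; the cylinder at (3, -0.5): section is a regular 8-gon, circumradius r=2.5 (area = (8/2)·2.500²·sin(360°/8) = 17.68 mm²); Merging all regions: the regions partially overlap — summed areas 226.68 mm² minus the doubly-counted overlap 17.07 mm² gives 209.60 mm² — area = 209.60 mm²; (whole slice rotated 70° about Z — lengths, areas and connectivity unchanged). So its area = 209.60 mm². Layer 15 (z = 4.2): the cylinder: section is a regular 8-gon, circumradius r=4 (area = (8/2)·4.000²·sin(360°/8) = 45.25 mm²); the cube at (8, 9.5) does not reach this height (z outside [4.5, 13.5]); the cube at (-4, -2.5) is not intersected at this z (z outside [5.5, 21.5]); Merging all regions: only the r=4 cylinder is present, so the union is just that shape — area = 45.25 mm²; the cylinder at (3, -0.5) does not reach this height (z outside [6, 29]); Taking the union: only the result so far is present, so the union is just that shape — area = 45.25 mm²; (rotated 70° about Z; rotation is an isometry so areas/perimeters/island counts are preserved). So its area = 45.25 mm². Layer 68 is larger (209.60 vs 45.25 mm²).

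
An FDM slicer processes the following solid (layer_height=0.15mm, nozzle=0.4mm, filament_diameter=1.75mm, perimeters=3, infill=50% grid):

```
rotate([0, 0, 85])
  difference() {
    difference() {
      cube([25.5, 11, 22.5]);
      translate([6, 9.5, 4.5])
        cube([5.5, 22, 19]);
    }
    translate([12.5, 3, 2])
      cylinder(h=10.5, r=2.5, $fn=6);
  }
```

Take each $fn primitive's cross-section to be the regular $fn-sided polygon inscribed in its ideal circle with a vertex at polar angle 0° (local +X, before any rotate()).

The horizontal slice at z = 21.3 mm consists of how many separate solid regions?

1

At z = 21.3 mm: the cube (footprint 25.5×11) is included at this height; the cube at (6, 9.5) is present — its section is the full 5.5×22 rectangle; Subtracting the remaining from the first: starting from the 25.5×11 cube, the 5.5×22 cube at (6, 9.5) partially overlaps it — only the 8.25 mm² overlap (of its 121.00 mm²) is removed, clipping the outline — 1 connected region; the cylinder at (12.5, 3) is not intersected at this z (z outside [2, 12.5]); Taking the first minus the rest: none of the subtracted shapes is present at this height, so the result so far is unchanged — 1 connected region; (rotated 85° about Z; rotation is an isometry so areas/perimeters/island counts are preserved). The result has 1 disconnected region.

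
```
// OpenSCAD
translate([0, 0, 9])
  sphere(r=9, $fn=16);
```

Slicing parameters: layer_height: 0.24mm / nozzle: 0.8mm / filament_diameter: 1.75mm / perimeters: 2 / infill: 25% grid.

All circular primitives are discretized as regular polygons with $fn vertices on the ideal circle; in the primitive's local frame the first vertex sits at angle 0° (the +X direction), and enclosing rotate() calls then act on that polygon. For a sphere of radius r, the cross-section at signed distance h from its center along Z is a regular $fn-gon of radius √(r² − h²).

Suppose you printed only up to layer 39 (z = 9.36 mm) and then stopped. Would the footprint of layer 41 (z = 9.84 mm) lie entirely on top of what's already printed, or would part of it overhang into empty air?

entirely on top

Compare the two slices. At z = 9.36: the r=9 sphere contributes a regular 16-gon of circumradius √(9²−0.36²) = 8.993 (area = (16/2)·8.993²·sin(360°/16) = 247.58 mm²). At z = 9.84: the sphere: section is a regular 16-gon, circumradius = √(r²−h²) = √(9²−0.84²) = 8.961 (area = (16/2)·8.961²·sin(360°/16) = 245.82 mm²). Checking containment: the cross-section at z = 9.84 is a subset of the cross-section at z = 9.36.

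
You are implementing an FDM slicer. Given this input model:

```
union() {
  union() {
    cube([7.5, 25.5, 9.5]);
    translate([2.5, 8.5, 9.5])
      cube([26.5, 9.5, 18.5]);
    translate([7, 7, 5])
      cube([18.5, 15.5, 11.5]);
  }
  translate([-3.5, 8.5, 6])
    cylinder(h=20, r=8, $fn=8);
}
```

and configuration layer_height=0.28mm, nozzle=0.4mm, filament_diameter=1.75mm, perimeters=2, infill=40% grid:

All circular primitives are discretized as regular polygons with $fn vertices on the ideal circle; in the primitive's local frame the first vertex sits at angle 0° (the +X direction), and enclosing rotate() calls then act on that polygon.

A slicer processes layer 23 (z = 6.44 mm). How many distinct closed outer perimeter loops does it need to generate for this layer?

At z = 6.44 mm: the cube is present — its section is the full 7.5×25.5 rectangle; the cube at (2.5, 8.5) is not intersected at this z (z outside [9.5, 28]); the 18.5×15.5 cube at (7, 7) contributes its full rectangle; Merging all regions: the regions partially overlap (shared area 7.75 mm²), so overlapping operands fuse into one piece — 1 connected region; the r=8 cylinder at (-3.5, 8.5) contributes a regular 8-gon of circumradius 8; Taking the union: the regions partially overlap (shared area 39.58 mm²), so overlapping operands fuse into one piece — 1 connected region. The result has 1 disconnected region.

1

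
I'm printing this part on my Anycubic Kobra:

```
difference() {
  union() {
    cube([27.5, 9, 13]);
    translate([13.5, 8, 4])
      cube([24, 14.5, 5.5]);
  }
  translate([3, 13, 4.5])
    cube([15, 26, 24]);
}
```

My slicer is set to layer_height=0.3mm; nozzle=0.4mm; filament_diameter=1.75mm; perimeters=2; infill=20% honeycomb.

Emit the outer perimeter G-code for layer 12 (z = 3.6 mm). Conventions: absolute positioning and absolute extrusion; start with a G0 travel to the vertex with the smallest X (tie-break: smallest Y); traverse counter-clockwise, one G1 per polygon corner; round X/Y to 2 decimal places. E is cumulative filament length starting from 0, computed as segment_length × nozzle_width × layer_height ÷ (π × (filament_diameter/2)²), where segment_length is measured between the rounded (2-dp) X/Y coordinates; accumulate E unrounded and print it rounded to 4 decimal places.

At z = 3.6 mm: the 27.5×9 cube contributes its full rectangle; the cube at (13.5, 8) is absent (z outside [4, 9.5]); Combining (union): only the 27.5×9 cube is present, so the union is just that shape — 1 connected region; the cube at (3, 13) does not reach this height (z outside [4.5, 28.5]); Subtracting the remaining from the first: none of the subtracted shapes is present at this height, so the result so far is unchanged — 1 connected region. The outline is a single polygon with 4 vertices. Extrusion per mm of travel: 0.4 × 0.3 / (π × 0.875²) = 0.049890. Accumulating E over each segment gives final E = 3.6420.

G0 X0.00 Y0.00 Z3.60
G1 X27.50 Y0.00 E1.3720
G1 X27.50 Y9.00 E1.8210
G1 X0.00 Y9.00 E3.1930
G1 X0.00 Y0.00 E3.6420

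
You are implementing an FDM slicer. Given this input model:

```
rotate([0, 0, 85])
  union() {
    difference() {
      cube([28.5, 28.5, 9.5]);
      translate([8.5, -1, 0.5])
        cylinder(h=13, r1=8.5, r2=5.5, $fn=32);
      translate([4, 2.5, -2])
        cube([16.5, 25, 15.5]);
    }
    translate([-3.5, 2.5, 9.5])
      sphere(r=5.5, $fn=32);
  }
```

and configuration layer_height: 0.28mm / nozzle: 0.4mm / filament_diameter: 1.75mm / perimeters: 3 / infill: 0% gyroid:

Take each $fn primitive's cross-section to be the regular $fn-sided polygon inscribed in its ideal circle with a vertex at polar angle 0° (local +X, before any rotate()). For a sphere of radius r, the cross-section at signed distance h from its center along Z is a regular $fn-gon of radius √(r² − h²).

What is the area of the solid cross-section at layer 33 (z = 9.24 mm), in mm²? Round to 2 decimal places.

453.11 mm²

At z = 9.24 mm: the cube is present — its section is the full 28.5×28.5 rectangle (area 812.25 mm²); the cone at (8.5, -1) contributes a regular 32-gon of circumradius 6.483 (interpolated between r1=8.5 and r2=5.5 at t=0.672) (area = (32/2)·6.483²·sin(360°/32) = 131.20 mm²); the cube at (4, 2.5) is present — its section is the full 16.5×25 rectangle (area 412.50 mm²); Subtracting the remaining from the first: starting from the 28.5×28.5 cube (812.25 mm²), the cone at (8.5, -1) partially overlaps it — only the 52.73 mm² overlap (of its 131.20 mm²) is removed, clipping the outline; the 16.5×25 cube at (4, 2.5) partially overlaps it — only the 390.39 mm² overlap (of its 412.50 mm²) is removed, clipping the outline — area = 369.13 mm²; the sphere at (-3.5, 2.5): section is a regular 32-gon, circumradius = √(r²−h²) = √(5.5²−0.26²) = 5.494 (area = (32/2)·5.494²·sin(360°/32) = 94.21 mm²); Combining (union): the regions partially overlap — summed areas 463.34 mm² minus the doubly-counted overlap 10.24 mm² gives 453.11 mm² — area = 453.11 mm²; (rotated 85° about Z; rotation is an isometry so areas/perimeters/island counts are preserved). Overall, the cross-section is a single solid region. Net area = 453.11 mm².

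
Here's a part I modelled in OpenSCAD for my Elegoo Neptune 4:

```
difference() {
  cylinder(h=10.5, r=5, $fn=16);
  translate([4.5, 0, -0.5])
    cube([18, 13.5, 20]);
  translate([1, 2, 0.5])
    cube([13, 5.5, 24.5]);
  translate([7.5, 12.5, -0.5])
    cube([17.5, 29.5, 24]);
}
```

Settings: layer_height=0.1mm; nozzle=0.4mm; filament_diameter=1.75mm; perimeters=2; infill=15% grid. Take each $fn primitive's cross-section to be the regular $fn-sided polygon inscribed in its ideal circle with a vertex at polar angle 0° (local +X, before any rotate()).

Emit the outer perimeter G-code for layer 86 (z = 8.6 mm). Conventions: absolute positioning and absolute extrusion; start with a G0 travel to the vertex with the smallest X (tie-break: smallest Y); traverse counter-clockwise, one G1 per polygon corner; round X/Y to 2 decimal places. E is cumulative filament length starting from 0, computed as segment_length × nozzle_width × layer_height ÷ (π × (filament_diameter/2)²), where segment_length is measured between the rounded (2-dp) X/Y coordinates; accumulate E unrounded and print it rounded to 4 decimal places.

G0 X-5.00 Y0.00 Z8.60
G1 X-4.62 Y-1.91 E0.0324
G1 X-3.54 Y-3.54 E0.0649
G1 X-1.91 Y-4.62 E0.0974
G1 X0.00 Y-5.00 E0.1298
G1 X1.91 Y-4.62 E0.1622
G1 X3.54 Y-3.54 E0.1947
G1 X4.62 Y-1.91 E0.2272
G1 X5.00 Y0.00 E0.2596
G1 X4.50 Y0.00 E0.2679
G1 X4.50 Y2.00 E0.3012
G1 X1.00 Y2.00 E0.3594
G1 X1.00 Y4.80 E0.4060
G1 X0.00 Y5.00 E0.4229
G1 X-1.91 Y4.62 E0.4553
G1 X-3.54 Y3.54 E0.4878
G1 X-4.62 Y1.91 E0.5203
G1 X-5.00 Y0.00 E0.5527

At z = 8.6 mm: the cylinder: section is a regular 16-gon, circumradius r=5; the cube at (4.5, 0) is present — its section is the full 18×13.5 rectangle; the cube at (1, 2) is present — its section is the full 13×5.5 rectangle; the cube at (7.5, 12.5) (footprint 17.5×29.5) is included at this height; Subtracting the remaining from the first: starting from the r=5 cylinder, the 18×13.5 cube at (4.5, 0) partially overlaps it — only the 0.60 mm² overlap (of its 243.00 mm²) is removed, clipping the outline; the 13×5.5 cube at (1, 2) partially overlaps it — only the 6.63 mm² overlap (of its 71.50 mm²) is removed, clipping the outline; the 17.5×29.5 cube at (7.5, 12.5) misses the remaining region (no effect) — 1 connected region. The outline is a single polygon with 17 vertices. Extrusion per mm of travel: 0.4 × 0.1 / (π × 0.875²) = 0.016630. Accumulating E over each segment gives final E = 0.5527.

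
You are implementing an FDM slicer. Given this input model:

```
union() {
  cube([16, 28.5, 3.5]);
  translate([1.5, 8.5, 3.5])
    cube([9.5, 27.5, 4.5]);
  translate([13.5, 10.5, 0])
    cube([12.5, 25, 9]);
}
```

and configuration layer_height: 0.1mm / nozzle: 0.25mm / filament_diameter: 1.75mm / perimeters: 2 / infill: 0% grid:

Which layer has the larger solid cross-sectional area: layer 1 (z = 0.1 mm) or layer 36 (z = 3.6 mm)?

Layer 1 (z = 0.1): the 16×28.5 cube contributes its full rectangle (area 456.00 mm²); the cube at (1.5, 8.5) is absent (z outside [3.5, 8]); the 12.5×25 cube at (13.5, 10.5) contributes its full rectangle (area 312.50 mm²); Merging all regions: the regions partially overlap — summed areas 768.50 mm² minus the doubly-counted overlap 45.00 mm² gives 723.50 mm² — area = 723.50 mm². So its area = 723.50 mm². Layer 36 (z = 3.6): the cube does not reach this height (z outside [0, 3.5]); the cube at (1.5, 8.5) is present — its section is the full 9.5×27.5 rectangle (area 261.25 mm²); the cube at (13.5, 10.5) is present — its section is the full 12.5×25 rectangle (area 312.50 mm²); Merging all regions: the 2 present regions are separate (no shared area or edge), so areas and boundary lengths simply add and each stays a separate island — area = 573.75 mm². So its area = 573.75 mm². Layer 1 is larger (723.50 vs 573.75 mm²).

layer 1 (z = 0.1 mm)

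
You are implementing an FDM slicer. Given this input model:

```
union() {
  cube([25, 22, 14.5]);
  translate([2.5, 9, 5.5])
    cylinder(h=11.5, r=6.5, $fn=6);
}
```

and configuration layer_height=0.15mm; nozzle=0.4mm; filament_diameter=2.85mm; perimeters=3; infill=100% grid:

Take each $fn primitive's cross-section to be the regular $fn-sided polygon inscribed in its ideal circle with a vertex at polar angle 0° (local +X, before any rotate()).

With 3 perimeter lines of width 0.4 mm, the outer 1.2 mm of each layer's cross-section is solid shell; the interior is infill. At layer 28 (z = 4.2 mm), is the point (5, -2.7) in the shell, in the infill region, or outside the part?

outside

At z = 4.2 mm: the cube is present — its section is the full 25×22 rectangle; the cylinder at (2.5, 9) does not reach this height (z outside [5.5, 17]); Taking the union: only the 25×22 cube is present, so the union is just that shape — 1 connected region. Overall, the cross-section is a single solid region. The nearest boundary edge runs (0.00, 0.00)→(25.00, 0.00); distance from the point to it = 2.70 mm. The point is not inside any of the regions above, so it lies outside the cross-section (2.70 mm from the nearest boundary).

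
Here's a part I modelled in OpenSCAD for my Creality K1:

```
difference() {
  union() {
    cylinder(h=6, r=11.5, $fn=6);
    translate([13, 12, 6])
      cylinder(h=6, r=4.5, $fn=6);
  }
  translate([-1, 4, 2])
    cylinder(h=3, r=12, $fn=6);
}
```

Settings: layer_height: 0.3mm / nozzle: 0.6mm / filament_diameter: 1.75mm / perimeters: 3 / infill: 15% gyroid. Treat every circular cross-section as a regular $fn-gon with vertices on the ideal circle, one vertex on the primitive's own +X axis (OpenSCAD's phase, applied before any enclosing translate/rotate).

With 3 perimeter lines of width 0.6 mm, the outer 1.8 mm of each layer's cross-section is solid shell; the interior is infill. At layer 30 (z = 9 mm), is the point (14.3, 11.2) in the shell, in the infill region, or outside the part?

infill

At z = 9 mm: the cylinder is absent (z outside [0, 6]); the r=4.5 cylinder at (13, 12) gives a regular 6-gon of circumradius 4.5 (constant along its height); Taking the union: only the r=4.5 cylinder at (13, 12) is present, so the union is just that shape — 1 connected region; the cylinder at (-1, 4) is not intersected at this z (z outside [2, 5]); After the difference (first − rest): none of the subtracted shapes is present at this height, so the result so far is unchanged — 1 connected region. Overall, the cross-section is a single solid region. The nearest boundary edge runs (15.25, 8.10)→(17.50, 12.00); distance from the point to it = 2.37 mm. The point is inside the cross-section and 2.37 mm from the nearest boundary — more than the 1.8 mm shell width (3 × 0.6), so it's in the infill interior.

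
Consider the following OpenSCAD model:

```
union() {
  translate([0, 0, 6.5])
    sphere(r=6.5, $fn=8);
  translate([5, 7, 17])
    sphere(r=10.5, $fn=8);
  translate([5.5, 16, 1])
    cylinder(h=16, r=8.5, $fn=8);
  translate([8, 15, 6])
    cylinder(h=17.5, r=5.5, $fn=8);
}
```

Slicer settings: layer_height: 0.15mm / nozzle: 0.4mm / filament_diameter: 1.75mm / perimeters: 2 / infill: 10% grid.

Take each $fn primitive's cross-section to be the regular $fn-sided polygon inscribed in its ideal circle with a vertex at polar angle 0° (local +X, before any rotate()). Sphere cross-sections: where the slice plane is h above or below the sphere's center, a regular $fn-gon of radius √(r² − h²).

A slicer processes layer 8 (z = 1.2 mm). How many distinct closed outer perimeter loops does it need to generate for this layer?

At z = 1.2 mm: the r=6.5 sphere contributes a regular 8-gon of circumradius √(6.5²−5.3²) = 3.763; the sphere at (5, 7) does not reach this height (|z−center|=15.800 > r=10.5); the cylinder at (5.5, 16): section is a regular 8-gon, circumradius r=8.5; the cylinder at (8, 15) does not reach this height (z outside [6, 23.5]); Taking the union: the 2 present regions are separate (no shared area or edge), so areas and boundary lengths simply add and each stays a separate island — 2 connected regions. The result has 2 disconnected regions.

2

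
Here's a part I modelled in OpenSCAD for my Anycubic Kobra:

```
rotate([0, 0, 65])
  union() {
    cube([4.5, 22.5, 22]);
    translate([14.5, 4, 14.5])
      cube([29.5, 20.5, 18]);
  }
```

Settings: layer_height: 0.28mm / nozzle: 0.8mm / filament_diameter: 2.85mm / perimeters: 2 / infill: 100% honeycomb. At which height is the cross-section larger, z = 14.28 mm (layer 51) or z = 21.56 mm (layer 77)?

layer 77 (z = 21.56 mm)

Layer 51 (z = 14.28): the cube is present — its section is the full 4.5×22.5 rectangle (area 101.25 mm²); the cube at (14.5, 4) is not intersected at this z (z outside [14.5, 32.5]); Merging all regions: only the 4.5×22.5 cube is present, so the union is just that shape — area = 101.25 mm²; (rotated 65° about Z; rotation is an isometry so areas/perimeters/island counts are preserved). So its area = 101.25 mm². Layer 77 (z = 21.56): the cube (footprint 4.5×22.5) is included at this height (area 101.25 mm²); the cube at (14.5, 4) (footprint 29.5×20.5) is included at this height (area 604.75 mm²); Taking the union: the 2 present regions are separate (no shared area or edge), so areas and boundary lengths simply add and each stays a separate island — area = 706.00 mm²; (whole slice rotated 65° about Z — lengths, areas and connectivity unchanged). So its area = 706.00 mm². Layer 77 is larger (706.00 vs 101.25 mm²).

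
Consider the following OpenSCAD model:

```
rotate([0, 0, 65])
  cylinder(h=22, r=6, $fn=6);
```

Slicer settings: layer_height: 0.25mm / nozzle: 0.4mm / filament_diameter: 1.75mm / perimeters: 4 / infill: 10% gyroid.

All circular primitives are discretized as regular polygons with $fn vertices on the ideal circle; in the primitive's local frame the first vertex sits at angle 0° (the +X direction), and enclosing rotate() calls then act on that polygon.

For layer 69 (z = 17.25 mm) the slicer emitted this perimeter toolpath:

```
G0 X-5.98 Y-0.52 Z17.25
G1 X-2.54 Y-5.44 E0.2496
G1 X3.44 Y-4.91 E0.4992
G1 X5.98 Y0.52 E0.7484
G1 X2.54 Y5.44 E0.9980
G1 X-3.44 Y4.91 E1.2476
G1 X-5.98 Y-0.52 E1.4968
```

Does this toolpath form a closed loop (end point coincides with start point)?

Start point (G0): (-5.98, -0.52). End point (last G1): the path returns to the start — closed.

yes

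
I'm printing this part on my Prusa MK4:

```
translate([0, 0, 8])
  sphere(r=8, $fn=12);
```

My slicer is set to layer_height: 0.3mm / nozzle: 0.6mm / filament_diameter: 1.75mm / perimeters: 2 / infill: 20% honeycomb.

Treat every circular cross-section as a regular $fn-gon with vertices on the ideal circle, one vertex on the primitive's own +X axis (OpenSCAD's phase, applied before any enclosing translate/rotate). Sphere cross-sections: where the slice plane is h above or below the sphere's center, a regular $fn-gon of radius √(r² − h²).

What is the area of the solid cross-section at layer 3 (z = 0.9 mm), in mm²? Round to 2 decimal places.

40.77 mm²

At z = 0.9 mm: the r=8 sphere contributes a regular 12-gon of circumradius √(8²−7.1²) = 3.686 (area = (12/2)·3.686²·sin(360°/12) = 40.77 mm²). Overall, the cross-section is a single solid region. Net area = 40.77 mm².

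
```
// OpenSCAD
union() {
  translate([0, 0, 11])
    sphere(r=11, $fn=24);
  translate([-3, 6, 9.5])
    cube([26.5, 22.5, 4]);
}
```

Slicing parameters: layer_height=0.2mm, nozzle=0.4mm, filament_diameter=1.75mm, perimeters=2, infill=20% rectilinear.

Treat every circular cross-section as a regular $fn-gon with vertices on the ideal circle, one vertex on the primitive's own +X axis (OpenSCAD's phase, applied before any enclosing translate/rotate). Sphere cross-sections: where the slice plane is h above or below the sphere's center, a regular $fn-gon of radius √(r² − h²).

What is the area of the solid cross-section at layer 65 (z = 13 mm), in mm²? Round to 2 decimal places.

915.96 mm²

At z = 13 mm: the sphere: section is a regular 24-gon, circumradius = √(r²−h²) = √(11²−2²) = 10.817 (area = (24/2)·10.817²·sin(360°/24) = 363.38 mm²); the 26.5×22.5 cube at (-3, 6) contributes its full rectangle (area 596.25 mm²); Taking the union: the regions partially overlap — summed areas 959.63 mm² minus the doubly-counted overlap 43.68 mm² gives 915.96 mm² — area = 915.96 mm². Overall, the cross-section is a single solid region. Net area = 915.96 mm².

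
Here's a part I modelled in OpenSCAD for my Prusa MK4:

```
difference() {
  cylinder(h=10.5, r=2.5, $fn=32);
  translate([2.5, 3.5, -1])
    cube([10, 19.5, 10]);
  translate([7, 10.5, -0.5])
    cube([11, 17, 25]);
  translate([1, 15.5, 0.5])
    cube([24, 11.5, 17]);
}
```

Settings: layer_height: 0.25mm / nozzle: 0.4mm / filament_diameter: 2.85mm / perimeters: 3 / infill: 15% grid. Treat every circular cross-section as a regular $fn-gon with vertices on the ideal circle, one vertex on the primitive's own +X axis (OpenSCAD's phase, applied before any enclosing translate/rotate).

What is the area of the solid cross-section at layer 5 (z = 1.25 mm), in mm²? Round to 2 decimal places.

19.51 mm²

At z = 1.25 mm: the r=2.5 cylinder contributes a regular 32-gon of circumradius 2.5 (area = (32/2)·2.500²·sin(360°/32) = 19.51 mm²); the cube at (2.5, 3.5) (footprint 10×19.5) is included at this height (area 195.00 mm²); the cube at (7, 10.5) (footprint 11×17) is included at this height (area 187.00 mm²); the cube at (1, 15.5) is present — its section is the full 24×11.5 rectangle (area 276.00 mm²); Subtracting the remaining from the first: starting from the r=2.5 cylinder (19.51 mm²), the 10×19.5 cube at (2.5, 3.5) misses the remaining region (no effect); the 11×17 cube at (7, 10.5) misses the remaining region (no effect); the 24×11.5 cube at (1, 15.5) misses the remaining region (no effect) — area = 19.51 mm². Overall, the cross-section is a single solid region. Net area = 19.51 mm².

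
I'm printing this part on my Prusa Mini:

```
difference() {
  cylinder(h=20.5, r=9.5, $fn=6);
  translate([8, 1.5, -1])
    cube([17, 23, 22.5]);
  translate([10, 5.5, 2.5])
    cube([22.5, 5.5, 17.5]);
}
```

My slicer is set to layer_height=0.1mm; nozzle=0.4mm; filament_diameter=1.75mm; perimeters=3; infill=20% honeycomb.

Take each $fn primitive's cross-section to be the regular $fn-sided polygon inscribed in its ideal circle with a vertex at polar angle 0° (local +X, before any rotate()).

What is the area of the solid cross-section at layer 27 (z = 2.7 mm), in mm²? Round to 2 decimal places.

At z = 2.7 mm: the r=9.5 cylinder gives a regular 6-gon of circumradius 9.5 (constant along its height) (area = (6/2)·9.500²·sin(360°/6) = 234.48 mm²); the cube at (8, 1.5) is present — its section is the full 17×23 rectangle (area 391.00 mm²); the cube at (10, 5.5) is present — its section is the full 22.5×5.5 rectangle (area 123.75 mm²); Subtracting the remaining from the first: starting from the r=9.5 cylinder (234.48 mm²), the 17×23 cube at (8, 1.5) partially overlaps it — only the 0.35 mm² overlap (of its 391.00 mm²) is removed, clipping the outline; the 22.5×5.5 cube at (10, 5.5) misses the remaining region (no effect) — area = 234.13 mm². Overall, the cross-section is a single solid region. Net area = 234.13 mm².

234.13 mm²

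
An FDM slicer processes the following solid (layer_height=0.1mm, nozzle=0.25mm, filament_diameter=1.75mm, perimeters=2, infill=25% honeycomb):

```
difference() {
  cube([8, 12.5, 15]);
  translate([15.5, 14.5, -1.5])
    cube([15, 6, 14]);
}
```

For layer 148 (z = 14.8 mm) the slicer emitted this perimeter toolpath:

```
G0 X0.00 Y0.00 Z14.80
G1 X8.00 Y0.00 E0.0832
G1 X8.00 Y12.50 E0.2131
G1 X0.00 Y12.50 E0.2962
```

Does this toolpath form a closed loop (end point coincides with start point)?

no

Start point (G0): (0.00, 0.00). End point (last G1): the path does not return to the start — open.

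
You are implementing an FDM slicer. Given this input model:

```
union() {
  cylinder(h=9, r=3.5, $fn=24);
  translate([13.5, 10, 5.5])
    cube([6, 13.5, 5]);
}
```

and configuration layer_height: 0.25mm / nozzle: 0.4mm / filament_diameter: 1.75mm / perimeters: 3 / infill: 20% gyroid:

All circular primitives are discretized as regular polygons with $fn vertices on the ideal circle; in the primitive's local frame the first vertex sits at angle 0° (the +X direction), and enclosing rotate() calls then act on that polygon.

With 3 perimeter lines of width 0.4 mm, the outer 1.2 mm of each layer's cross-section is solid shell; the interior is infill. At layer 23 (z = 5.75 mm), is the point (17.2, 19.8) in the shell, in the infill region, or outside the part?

At z = 5.75 mm: the r=3.5 cylinder gives a regular 24-gon of circumradius 3.5 (constant along its height); the cube at (13.5, 10) (footprint 6×13.5) is included at this height; Merging all regions: the 2 present regions are separate (no shared area or edge), so areas and boundary lengths simply add and each stays a separate island — 2 connected regions. Overall, the cross-section has 2 separate islands. The nearest boundary edge runs (19.50, 23.50)→(19.50, 10.00); distance from the point to it = 2.30 mm. (Shell/infill is judged within the island containing the point — the largest one.) The point is inside the cross-section and 2.30 mm from the nearest boundary — more than the 1.2 mm shell width (3 × 0.4), so it's in the infill interior.

infill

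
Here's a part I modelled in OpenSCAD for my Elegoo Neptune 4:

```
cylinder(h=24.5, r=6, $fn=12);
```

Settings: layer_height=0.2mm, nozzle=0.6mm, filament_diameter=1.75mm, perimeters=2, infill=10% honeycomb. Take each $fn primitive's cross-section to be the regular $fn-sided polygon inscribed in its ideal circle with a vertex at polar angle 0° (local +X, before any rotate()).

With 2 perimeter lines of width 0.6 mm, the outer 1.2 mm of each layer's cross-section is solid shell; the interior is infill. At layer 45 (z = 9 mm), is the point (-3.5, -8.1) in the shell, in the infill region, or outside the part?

outside

At z = 9 mm: the r=6 cylinder gives a regular 12-gon of circumradius 6 (constant along its height). Overall, the cross-section is a single solid region. The nearest boundary edge runs (-3.00, -5.20)→(-0.00, -6.00); distance from the point to it = 2.93 mm. The point is not inside any of the regions above, so it lies outside the cross-section (2.93 mm from the nearest boundary).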